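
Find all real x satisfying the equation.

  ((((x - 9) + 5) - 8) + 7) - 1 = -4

Step 1. [((((x - 9) + 5) - 8) + 7) - 1 = -4] add 1: x sits inside (… - 1), so sub: (((x - 9) + 5) - 8) + 7 = -3.
Step 2. [(((x - 9) + 5) - 8) + 7 = -3] the outer +7 inverts by subtracting 7, so sub: ((x - 9) + 5) - 8 = -10.
Step 3. [((x - 9) + 5) - 8 = -10] -8 is outermost — add 8 both sides ⇒ sub: (x - 9) + 5 = -2.
Step 4. [(x - 9) + 5 = -2] 5 comes off first (subtract 5), so sub: x - 9 = -7.
Step 5. [x - 9 = -7] the outer -9 inverts by adding 9, so sub: x = 2.

Answer: x ∈ {2}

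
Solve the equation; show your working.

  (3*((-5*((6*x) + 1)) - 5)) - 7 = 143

Step 1. [(3*((-5*((6*x) + 1)) - 5)) - 7 = 143] -7 is outermost — add 7 both sides ⇒ sub: 3*((-5*((6*x) + 1)) - 5) = 150.
Step 2. [3*((-5*((6*x) + 1)) - 5) = 150] LHS = 3·(…); ÷3 both sides. So div: (-5*((6*x) + 1)) - 5 = 50.
Step 3. [(-5*((6*x) + 1)) - 5 = 50] add 5: x sits inside (… - 5). So sub: -5*((6*x) + 1) = 55.
Step 4. [-5*((6*x) + 1) = 55] divide by the outer -5 ⇒ div: (6*x) + 1 = -11.
Step 5. [(6*x) + 1 = -11] the outer +1 inverts by subtracting 1. So sub: 6*x = -12.
Step 6. [6*x = -12] 6·(inner) — divide through by 6, so div: x = -2.

Answer: x ∈ {-2}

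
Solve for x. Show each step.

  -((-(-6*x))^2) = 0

Step 1. [-((-(-6*x))^2) = 0] leading − — multiply by −1, so neg: (-(-6*x))^2 = 0.
Step 2. [(-(-6*x))^2 = 0] LHS squared, RHS 0 ≥ 0: apply √ (±). So sqrt: -(-6*x) = 0.
Step 3. [-(-6*x) = 0] leading − — multiply by −1 ⇒ neg: -6*x = 0.
Step 4. [-6*x = 0] divide by the outer -6, so div: x = 0.

Answer: x ∈ {0}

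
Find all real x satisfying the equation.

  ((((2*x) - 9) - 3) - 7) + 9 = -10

Step 1. [((((2*x) - 9) - 3) - 7) + 9 = -10] peel the +9: subtract 9 from each side ⇒ sub: (((2*x) - 9) - 3) - 7 = -19.
Step 2. [(((2*x) - 9) - 3) - 7 = -19] add 7: x sits inside (… - 7) ⇒ sub: ((2*x) - 9) - 3 = -12.
Step 3. [((2*x) - 9) - 3 = -12] add 3: x sits inside (… - 3). So sub: (2*x) - 9 = -9.
Step 4. [(2*x) - 9 = -9] add 9: x sits inside (… - 9). So sub: 2*x = 0.
Step 5. [2*x = 0] LHS = 2·(…); ÷2 both sides. So div: x = 0.

Answer: x ∈ {0}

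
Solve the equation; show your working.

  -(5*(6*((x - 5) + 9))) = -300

Step 1. [-(5*(6*((x - 5) + 9))) = -300] leading − — multiply by −1. So neg: 5*(6*((x - 5) + 9)) = 300.
Step 2. [5*(6*((x - 5) + 9)) = 300] divide by the outer 5. So div: 6*((x - 5) + 9) = 60.
Step 3. [6*((x - 5) + 9) = 60] divide by the outer 6, so div: (x - 5) + 9 = 10.
Step 4. [(x - 5) + 9 = 10] +9 is outermost — subtract 9 both sides. So sub: x - 5 = 1.
Step 5. [x - 5 = 1] the outer -5 inverts by adding 5. So sub: x = 6.

Answer: x ∈ {6}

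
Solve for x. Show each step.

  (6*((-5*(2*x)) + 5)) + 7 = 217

Step 1. [(6*((-5*(2*x)) + 5)) + 7 = 217] subtract 7: x sits inside (… + 7). So sub: 6*((-5*(2*x)) + 5) = 210.
Step 2. [6*((-5*(2*x)) + 5) = 210] LHS = 6·(…); ÷6 both sides ⇒ div: (-5*(2*x)) + 5 = 35.
Step 3. [(-5*(2*x)) + 5 = 35] common factor -5 (LHS and 35) — divide through. So factor: (2*x) - 1 = -7.
Step 4. [(2*x) - 1 = -7] the outer -1 inverts by adding 1 ⇒ sub: 2*x = -6.
Step 5. [2*x = -6] LHS = 2·(…); ÷2 both sides. So div: x = -3.

Answer: x ∈ {-3}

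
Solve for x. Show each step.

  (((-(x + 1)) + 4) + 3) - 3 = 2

Step 1. [(((-(x + 1)) + 4) + 3) - 3 = 2] add 3: x sits inside (… - 3) ⇒ sub: ((-(x + 1)) + 4) + 3 = 5.
Step 2. [((-(x + 1)) + 4) + 3 = 5] +3 is outermost — subtract 3 both sides, so sub: (-(x + 1)) + 4 = 2.
Step 3. [(-(x + 1)) + 4 = 2] +4 is outermost — subtract 4 both sides, so sub: -(x + 1) = -2.
Step 4. [-(x + 1) = -2] LHS negated; negate both sides, so neg: x + 1 = 2.
Step 5. [x + 1 = 2] subtract 1: x sits inside (… + 1) ⇒ sub: x = 1.

Answer: x ∈ {1}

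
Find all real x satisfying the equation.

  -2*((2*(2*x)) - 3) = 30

Step 1. [-2*((2*(2*x)) - 3) = 30] LHS = -2·(…); ÷-2 both sides ⇒ div: (2*(2*x)) - 3 = -15.
Step 2. [(2*(2*x)) - 3 = -15] peel the -3: add 3 from each side ⇒ sub: 2*(2*x) = -12.
Step 3. [2*(2*x) = -12] LHS = 2·(…); ÷2 both sides. So div: 2*x = -6.
Step 4. [2*x = -6] LHS = 2·(…); ÷2 both sides, so div: x = -3.

Answer: x ∈ {-3}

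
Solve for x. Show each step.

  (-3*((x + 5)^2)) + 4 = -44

Step 1. [(-3*((x + 5)^2)) + 4 = -44] 4 comes off first (subtract 4) ⇒ sub: -3*((x + 5)^2) = -48.
Step 2. [-3*((x + 5)^2) = -48] leading coefficient -3: divide by -3 ⇒ div: (x + 5)^2 = 16.
Step 3. [(x + 5)^2 = 16] LHS squared, RHS 16 ≥ 0: apply √ (±). So sqrt: x + 5 = 4 or -4.
Step 4. [x + 5 = 4 or -4] 5 comes off first (subtract 5) ⇒ sub: x = -1 or -9.

Answer: x ∈ {-9, -1}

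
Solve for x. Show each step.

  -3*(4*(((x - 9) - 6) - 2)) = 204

Step 1. [-3*(4*(((x - 9) - 6) - 2)) = 204] leading coefficient -3: divide by -3. So div: 4*(((x - 9) - 6) - 2) = -68.
Step 2. [4*(((x - 9) - 6) - 2) = -68] 4·(inner) — divide through by 4, so div: ((x - 9) - 6) - 2 = -17.
Step 3. [((x - 9) - 6) - 2 = -17] add 2: x sits inside (… - 2), so sub: (x - 9) - 6 = -15.
Step 4. [(x - 9) - 6 = -15] 6 comes off first (add 6). So sub: x - 9 = -9.
Step 5. [x - 9 = -9] the outer -9 inverts by adding 9. So sub: x = 0.

Answer: x ∈ {0}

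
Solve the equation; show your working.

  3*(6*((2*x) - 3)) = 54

Step 1. [3*(6*((2*x) - 3)) = 54] LHS = 3·(…); ÷3 both sides ⇒ div: 6*((2*x) - 3) = 18.
Step 2. [6*((2*x) - 3) = 18] 6 out front; divide by 6, so div: (2*x) - 3 = 3.
Step 3. [(2*x) - 3 = 3] 3 comes off first (add 3). So sub: 2*x = 6.
Step 4. [2*x = 6] 2 out front; divide by 2. So div: x = 3.

Answer: x ∈ {3}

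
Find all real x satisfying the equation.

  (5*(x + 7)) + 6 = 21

Step 1. [(5*(x + 7)) + 6 = 21] subtract 6: x sits inside (… + 6) ⇒ sub: 5*(x + 7) = 15.
Step 2. [5*(x + 7) = 15] divide by the outer 5. So div: x + 7 = 3.
Step 3. [x + 7 = 3] +7 is outermost — subtract 7 both sides, so sub: x = -4.

Answer: x ∈ {-4}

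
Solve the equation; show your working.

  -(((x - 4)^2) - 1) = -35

Step 1. [-(((x - 4)^2) - 1) = -35] flip signs both sides, so neg: ((x - 4)^2) - 1 = 35.
Step 2. [((x - 4)^2) - 1 = 35] peel the -1: add 1 from each side ⇒ sub: (x - 4)^2 = 36.
Step 3. [(x - 4)^2 = 36] LHS squared, RHS 36 ≥ 0: apply √ (±) ⇒ sqrt: x - 4 = 6 or -6.
Step 4. [x - 4 = 6 or -6] the outer -4 inverts by adding 4 ⇒ sub: x = 10 or -2.

Answer: x ∈ {-2, 10}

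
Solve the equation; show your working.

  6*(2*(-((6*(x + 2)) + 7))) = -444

Step 1. [6*(2*(-((6*(x + 2)) + 7))) = -444] 6·(inner) — divide through by 6. So div: 2*(-((6*(x + 2)) + 7)) = -74.
Step 2. [2*(-((6*(x + 2)) + 7)) = -74] LHS = 2·(…); ÷2 both sides ⇒ div: -((6*(x + 2)) + 7) = -37.
Step 3. [-((6*(x + 2)) + 7) = -37] flip signs both sides, so neg: (6*(x + 2)) + 7 = 37.
Step 4. [(6*(x + 2)) + 7 = 37] +7 is outermost — subtract 7 both sides. So sub: 6*(x + 2) = 30.
Step 5. [6*(x + 2) = 30] leading coefficient 6: divide by 6 ⇒ div: x + 2 = 5.
Step 6. [x + 2 = 5] the outer +2 inverts by subtracting 2 ⇒ sub: x = 3.

Answer: x ∈ {3}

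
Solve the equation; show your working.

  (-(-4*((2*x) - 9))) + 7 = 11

Step 1. [(-(-4*((2*x) - 9))) + 7 = 11] subtract 7: x sits inside (… + 7), so sub: -(-4*((2*x) - 9)) = 4.
Step 2. [-(-4*((2*x) - 9)) = 4] LHS negated; negate both sides, so neg: -4*((2*x) - 9) = -4.
Step 3. [-4*((2*x) - 9) = -4] leading coefficient -4: divide by -4, so div: (2*x) - 9 = 1.
Step 4. [(2*x) - 9 = 1] add 9: x sits inside (… - 9). So sub: 2*x = 10.
Step 5. [2*x = 10] LHS = 2·(…); ÷2 both sides, so div: x = 5.

Answer: x ∈ {5}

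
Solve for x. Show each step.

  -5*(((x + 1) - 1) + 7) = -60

Step 1. [-5*(((x + 1) - 1) + 7) = -60] divide by the outer -5. So div: ((x + 1) - 1) + 7 = 12.
Step 2. [((x + 1) - 1) + 7 = 12] subtract 7: x sits inside (… + 7). So sub: (x + 1) - 1 = 5.
Step 3. [(x + 1) - 1 = 5] add 1: x sits inside (… - 1), so sub: x + 1 = 6.
Step 4. [x + 1 = 6] the outer +1 inverts by subtracting 1. So sub: x = 5.

Answer: x ∈ {5}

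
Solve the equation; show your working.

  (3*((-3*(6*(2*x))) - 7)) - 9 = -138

Step 1. [(3*((-3*(6*(2*x))) - 7)) - 9 = -138] 3 | LHS and 3 | -138: pull 3 out. So factor: ((-3*(6*(2*x))) - 7) - 3 = -46.
Step 2. [((-3*(6*(2*x))) - 7) - 3 = -46] 3 comes off first (add 3), so sub: (-3*(6*(2*x))) - 7 = -43.
Step 3. [(-3*(6*(2*x))) - 7 = -43] peel the -7: add 7 from each side ⇒ sub: -3*(6*(2*x)) = -36.
Step 4. [-3*(6*(2*x)) = -36] LHS = -3·(…); ÷-3 both sides, so div: 6*(2*x) = 12.
Step 5. [6*(2*x) = 12] 6·(inner) — divide through by 6. So div: 2*x = 2.
Step 6. [2*x = 2] 2·(inner) — divide through by 2. So div: x = 1.

Answer: x ∈ {1}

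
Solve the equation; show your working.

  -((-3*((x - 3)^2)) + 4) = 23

Step 1. [-((-3*((x - 3)^2)) + 4) = 23] LHS negated; negate both sides. So neg: (-3*((x - 3)^2)) + 4 = -23.
Step 2. [(-3*((x - 3)^2)) + 4 = -23] 4 comes off first (subtract 4) ⇒ sub: -3*((x - 3)^2) = -27.
Step 3. [-3*((x - 3)^2) = -27] LHS = -3·(…); ÷-3 both sides, so div: (x - 3)^2 = 9.
Step 4. [(x - 3)^2 = 9] √ both sides: 9 ≥ 0 gives two branches. So sqrt: x - 3 = 3 or -3.
Step 5. [x - 3 = 3 or -3] add 3: x sits inside (… - 3), so sub: x = 6 or 0.

Answer: x ∈ {0, 6}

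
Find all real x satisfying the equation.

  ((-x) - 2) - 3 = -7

Step 1. [((-x) - 2) - 3 = -7] add 3: x sits inside (… - 3), so sub: (-x) - 2 = -4.
Step 2. [(-x) - 2 = -4] peel the -2: add 2 from each side. So sub: -x = -2.
Step 3. [-x = -2] flip signs both sides, so neg: x = 2.

Answer: x ∈ {2}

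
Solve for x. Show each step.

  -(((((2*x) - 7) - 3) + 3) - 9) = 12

Step 1. [-(((((2*x) - 7) - 3) + 3) - 9) = 12] leading − — multiply by −1. So neg: ((((2*x) - 7) - 3) + 3) - 9 = -12.
Step 2. [((((2*x) - 7) - 3) + 3) - 9 = -12] 9 comes off first (add 9) ⇒ sub: (((2*x) - 7) - 3) + 3 = -3.
Step 3. [(((2*x) - 7) - 3) + 3 = -3] subtract 3: x sits inside (… + 3). So sub: ((2*x) - 7) - 3 = -6.
Step 4. [((2*x) - 7) - 3 = -6] 3 comes off first (add 3) ⇒ sub: (2*x) - 7 = -3.
Step 5. [(2*x) - 7 = -3] 7 comes off first (add 7). So sub: 2*x = 4.
Step 6. [2*x = 4] 2·(inner) — divide through by 2, so div: x = 2.

Answer: x ∈ {2}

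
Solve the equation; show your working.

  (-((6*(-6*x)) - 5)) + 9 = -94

Step 1. [(-((6*(-6*x)) - 5)) + 9 = -94] the outer +9 inverts by subtracting 9, so sub: -((6*(-6*x)) - 5) = -103.
Step 2. [-((6*(-6*x)) - 5) = -103] leading − — multiply by −1. So neg: (6*(-6*x)) - 5 = 103.
Step 3. [(6*(-6*x)) - 5 = 103] -5 is outermost — add 5 both sides. So sub: 6*(-6*x) = 108.
Step 4. [6*(-6*x) = 108] leading coefficient 6: divide by 6, so div: -6*x = 18.
Step 5. [-6*x = 18] leading coefficient -6: divide by -6, so div: x = -3.

Answer: x ∈ {-3}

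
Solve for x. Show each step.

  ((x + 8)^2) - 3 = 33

Step 1. [((x + 8)^2) - 3 = 33] the outer -3 inverts by adding 3. So sub: (x + 8)^2 = 36.
Step 2. [(x + 8)^2 = 36] LHS squared, RHS 36 ≥ 0: apply √ (±). So sqrt: x + 8 = 6 or -6.
Step 3. [x + 8 = 6 or -6] 8 comes off first (subtract 8). So sub: x = -2 or -14.

Answer: x ∈ {-14, -2}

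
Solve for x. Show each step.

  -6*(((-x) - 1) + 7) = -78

Step 1. [-6*(((-x) - 1) + 7) = -78] divide by the outer -6 ⇒ div: ((-x) - 1) + 7 = 13.
Step 2. [((-x) - 1) + 7 = 13] 7 comes off first (subtract 7). So sub: (-x) - 1 = 6.
Step 3. [(-x) - 1 = 6] 1 comes off first (add 1) ⇒ sub: -x = 7.
Step 4. [-x = 7] leading − — multiply by −1 ⇒ neg: x = -7.

Answer: x ∈ {-7}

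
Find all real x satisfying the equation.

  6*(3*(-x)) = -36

Step 1. [6*(3*(-x)) = -36] 6·(inner) — divide through by 6, so div: 3*(-x) = -6.
Step 2. [3*(-x) = -6] 3·(inner) — divide through by 3, so div: -x = -2.
Step 3. [-x = -2] flip signs both sides. So neg: x = 2.

Answer: x ∈ {2}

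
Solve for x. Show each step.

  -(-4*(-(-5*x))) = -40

Step 1. [-(-4*(-(-5*x))) = -40] leading − — multiply by −1 ⇒ neg: -4*(-(-5*x)) = 40.
Step 2. [-4*(-(-5*x)) = 40] LHS = -4·(…); ÷-4 both sides ⇒ div: -(-5*x) = -10.
Step 3. [-(-5*x) = -10] flip signs both sides, so neg: -5*x = 10.
Step 4. [-5*x = 10] -5 out front; divide by -5. So div: x = -2.

Answer: x ∈ {-2}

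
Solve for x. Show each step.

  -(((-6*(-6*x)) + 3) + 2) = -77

Step 1. [-(((-6*(-6*x)) + 3) + 2) = -77] flip signs both sides. So neg: ((-6*(-6*x)) + 3) + 2 = 77.
Step 2. [((-6*(-6*x)) + 3) + 2 = 77] +2 is outermost — subtract 2 both sides ⇒ sub: (-6*(-6*x)) + 3 = 75.
Step 3. [(-6*(-6*x)) + 3 = 75] subtract 3: x sits inside (… + 3). So sub: -6*(-6*x) = 72.
Step 4. [-6*(-6*x) = 72] -6 out front; divide by -6 ⇒ div: -6*x = -12.
Step 5. [-6*x = -12] leading coefficient -6: divide by -6. So div: x = 2.

Answer: x ∈ {2}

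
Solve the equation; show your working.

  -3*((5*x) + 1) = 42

Step 1. [-3*((5*x) + 1) = 42] divide by the outer -3. So div: (5*x) + 1 = -14.
Step 2. [(5*x) + 1 = -14] peel the +1: subtract 1 from each side. So sub: 5*x = -15.
Step 3. [5*x = -15] 5·(inner) — divide through by 5. So div: x = -3.

Answer: x ∈ {-3}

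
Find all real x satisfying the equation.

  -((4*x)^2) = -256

Step 1. [-((4*x)^2) = -256] LHS negated; negate both sides. So neg: (4*x)^2 = 256.
Step 2. [(4*x)^2 = 256] √ both sides: 256 ≥ 0 gives two branches. So sqrt: 4*x = 16 or -16.
Step 3. [4*x = 16 or -16] 4 out front; divide by 4, so div: x = 4 or -4.

Answer: x ∈ {-4, 4}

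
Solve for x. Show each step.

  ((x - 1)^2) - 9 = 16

Step 1. [((x - 1)^2) - 9 = 16] the outer -9 inverts by adding 9, so sub: (x - 1)^2 = 25.
Step 2. [(x - 1)^2 = 25] √ both sides: 25 ≥ 0 gives two branches ⇒ sqrt: x - 1 = 5 or -5.
Step 3. [x - 1 = 5 or -5] 1 comes off first (add 1), so sub: x = 6 or -4.

Answer: x ∈ {-4, 6}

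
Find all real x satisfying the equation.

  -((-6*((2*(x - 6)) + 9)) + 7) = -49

Step 1. [-((-6*((2*(x - 6)) + 9)) + 7) = -49] LHS negated; negate both sides, so neg: (-6*((2*(x - 6)) + 9)) + 7 = 49.
Step 2. [(-6*((2*(x - 6)) + 9)) + 7 = 49] subtract 7: x sits inside (… + 7) ⇒ sub: -6*((2*(x - 6)) + 9) = 42.
Step 3. [-6*((2*(x - 6)) + 9) = 42] divide by the outer -6 ⇒ div: (2*(x - 6)) + 9 = -7.
Step 4. [(2*(x - 6)) + 9 = -7] subtract 9: x sits inside (… + 9), so sub: 2*(x - 6) = -16.
Step 5. [2*(x - 6) = -16] leading coefficient 2: divide by 2, so div: x - 6 = -8.
Step 6. [x - 6 = -8] peel the -6: add 6 from each side ⇒ sub: x = -2.

Answer: x ∈ {-2}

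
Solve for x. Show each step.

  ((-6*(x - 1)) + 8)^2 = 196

Step 1. [((-6*(x - 1)) + 8)^2 = 196] 196 ≥ 0, LHS is (·)² — take ±√, so sqrt: (-6*(x - 1)) + 8 = 14 or -14.
Step 2. [(-6*(x - 1)) + 8 = 14 or -14] peel the +8: subtract 8 from each side, so sub: -6*(x - 1) = 6 or -22.
Step 3. [-6*(x - 1) = 6 or -22] LHS = -6·(…); ÷-6 both sides. So div: x - 1 = -1 or 11/3.
Step 4. [x - 1 = -1 or 11/3] peel the -1: add 1 from each side ⇒ sub: x = 0 or 14/3.

Answer: x ∈ {0, 14/3}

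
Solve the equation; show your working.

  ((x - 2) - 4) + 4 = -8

Step 1. [((x - 2) - 4) + 4 = -8] the outer +4 inverts by subtracting 4, so sub: (x - 2) - 4 = -12.
Step 2. [(x - 2) - 4 = -12] add 4: x sits inside (… - 4). So sub: x - 2 = -8.
Step 3. [x - 2 = -8] the outer -2 inverts by adding 2 ⇒ sub: x = -6.

Answer: x ∈ {-6}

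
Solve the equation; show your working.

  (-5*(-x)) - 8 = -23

Step 1. [(-5*(-x)) - 8 = -23] the outer -8 inverts by adding 8 ⇒ sub: -5*(-x) = -15.
Step 2. [-5*(-x) = -15] -5·(inner) — divide through by -5. So div: -x = 3.
Step 3. [-x = 3] flip signs both sides, so neg: x = -3.

Answer: x ∈ {-3}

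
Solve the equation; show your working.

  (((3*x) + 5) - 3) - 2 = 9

Step 1. [(((3*x) + 5) - 3) - 2 = 9] peel the -2: add 2 from each side, so sub: ((3*x) + 5) - 3 = 11.
Step 2. [((3*x) + 5) - 3 = 11] the outer -3 inverts by adding 3, so sub: (3*x) + 5 = 14.
Step 3. [(3*x) + 5 = 14] +5 is outermost — subtract 5 both sides ⇒ sub: 3*x = 9.
Step 4. [3*x = 9] leading coefficient 3: divide by 3. So div: x = 3.

Answer: x ∈ {3}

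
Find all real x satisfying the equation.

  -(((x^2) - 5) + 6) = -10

Step 1. [-(((x^2) - 5) + 6) = -10] LHS negated; negate both sides ⇒ neg: ((x^2) - 5) + 6 = 10.
Step 2. [((x^2) - 5) + 6 = 10] subtract 6: x sits inside (… + 6), so sub: (x^2) - 5 = 4.
Step 3. [(x^2) - 5 = 4] 5 comes off first (add 5), so sub: x^2 = 9.
Step 4. [x^2 = 9] LHS squared, RHS 9 ≥ 0: apply √ (±). So sqrt: x = 3 or -3.

Answer: x ∈ {-3, 3}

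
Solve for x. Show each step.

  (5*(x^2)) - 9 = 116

Step 1. [(5*(x^2)) - 9 = 116] the outer -9 inverts by adding 9 ⇒ sub: 5*(x^2) = 125.
Step 2. [5*(x^2) = 125] 5·(inner) — divide through by 5, so div: x^2 = 25.
Step 3. [x^2 = 25] √ both sides: 25 ≥ 0 gives two branches. So sqrt: x = 5 or -5.

Answer: x ∈ {-5, 5}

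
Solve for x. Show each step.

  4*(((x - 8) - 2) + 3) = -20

Step 1. [4*(((x - 8) - 2) + 3) = -20] leading coefficient 4: divide by 4 ⇒ div: ((x - 8) - 2) + 3 = -5.
Step 2. [((x - 8) - 2) + 3 = -5] 3 comes off first (subtract 3). So sub: (x - 8) - 2 = -8.
Step 3. [(x - 8) - 2 = -8] add 2: x sits inside (… - 2). So sub: x - 8 = -6.
Step 4. [x - 8 = -6] peel the -8: add 8 from each side ⇒ sub: x = 2.

Answer: x ∈ {2}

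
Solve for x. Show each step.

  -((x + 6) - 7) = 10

Step 1. [-((x + 6) - 7) = 10] leading − — multiply by −1. So neg: (x + 6) - 7 = -10.
Step 2. [(x + 6) - 7 = -10] -7 is outermost — add 7 both sides ⇒ sub: x + 6 = -3.
Step 3. [x + 6 = -3] the outer +6 inverts by subtracting 6 ⇒ sub: x = -9.

Answer: x ∈ {-9}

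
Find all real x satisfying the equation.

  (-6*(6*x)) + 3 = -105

Step 1. [(-6*(6*x)) + 3 = -105] +3 is outermost — subtract 3 both sides ⇒ sub: -6*(6*x) = -108.
Step 2. [-6*(6*x) = -108] leading coefficient -6: divide by -6, so div: 6*x = 18.
Step 3. [6*x = 18] 6 out front; divide by 6, so div: x = 3.

Answer: x ∈ {3}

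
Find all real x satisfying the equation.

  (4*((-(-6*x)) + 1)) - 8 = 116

Step 1. [(4*((-(-6*x)) + 1)) - 8 = 116] 4 | LHS and 4 | 116: pull 4 out. So factor: ((-(-6*x)) + 1) - 2 = 29.
Step 2. [((-(-6*x)) + 1) - 2 = 29] the outer -2 inverts by adding 2, so sub: (-(-6*x)) + 1 = 31.
Step 3. [(-(-6*x)) + 1 = 31] subtract 1: x sits inside (… + 1). So sub: -(-6*x) = 30.
Step 4. [-(-6*x) = 30] LHS negated; negate both sides ⇒ neg: -6*x = -30.
Step 5. [-6*x = -30] leading coefficient -6: divide by -6, so div: x = 5.

Answer: x ∈ {5}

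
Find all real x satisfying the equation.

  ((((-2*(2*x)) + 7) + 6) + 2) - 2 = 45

Step 1. [((((-2*(2*x)) + 7) + 6) + 2) - 2 = 45] 2 comes off first (add 2). So sub: (((-2*(2*x)) + 7) + 6) + 2 = 47.
Step 2. [(((-2*(2*x)) + 7) + 6) + 2 = 47] peel the +2: subtract 2 from each side ⇒ sub: ((-2*(2*x)) + 7) + 6 = 45.
Step 3. [((-2*(2*x)) + 7) + 6 = 45] subtract 6: x sits inside (… + 6). So sub: (-2*(2*x)) + 7 = 39.
Step 4. [(-2*(2*x)) + 7 = 39] the outer +7 inverts by subtracting 7, so sub: -2*(2*x) = 32.
Step 5. [-2*(2*x) = 32] -2 out front; divide by -2, so div: 2*x = -16.
Step 6. [2*x = -16] LHS = 2·(…); ÷2 both sides, so div: x = -8.

Answer: x ∈ {-8}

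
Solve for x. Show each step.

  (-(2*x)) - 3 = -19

Step 1. [(-(2*x)) - 3 = -19] add 3: x sits inside (… - 3). So sub: -(2*x) = -16.
Step 2. [-(2*x) = -16] leading − — multiply by −1. So neg: 2*x = 16.
Step 3. [2*x = 16] divide by the outer 2, so div: x = 8.

Answer: x ∈ {8}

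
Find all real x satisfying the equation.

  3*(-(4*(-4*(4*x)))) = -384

Step 1. [3*(-(4*(-4*(4*x)))) = -384] leading coefficient 3: divide by 3, so div: -(4*(-4*(4*x))) = -128.
Step 2. [-(4*(-4*(4*x))) = -128] leading − — multiply by −1. So neg: 4*(-4*(4*x)) = 128.
Step 3. [4*(-4*(4*x)) = 128] leading coefficient 4: divide by 4, so div: -4*(4*x) = 32.
Step 4. [-4*(4*x) = 32] LHS = -4·(…); ÷-4 both sides, so div: 4*x = -8.
Step 5. [4*x = -8] 4 out front; divide by 4 ⇒ div: x = -2.

Answer: x ∈ {-2}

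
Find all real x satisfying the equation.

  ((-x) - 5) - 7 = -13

Step 1. [((-x) - 5) - 7 = -13] the outer -7 inverts by adding 7. So sub: (-x) - 5 = -6.
Step 2. [(-x) - 5 = -6] -5 is outermost — add 5 both sides ⇒ sub: -x = -1.
Step 3. [-x = -1] flip signs both sides. So neg: x = 1.

Answer: x ∈ {1}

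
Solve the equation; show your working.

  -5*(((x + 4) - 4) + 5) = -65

Step 1. [-5*(((x + 4) - 4) + 5) = -65] LHS = -5·(…); ÷-5 both sides ⇒ div: ((x + 4) - 4) + 5 = 13.
Step 2. [((x + 4) - 4) + 5 = 13] 5 comes off first (subtract 5), so sub: (x + 4) - 4 = 8.
Step 3. [(x + 4) - 4 = 8] -4 is outermost — add 4 both sides, so sub: x + 4 = 12.
Step 4. [x + 4 = 12] +4 is outermost — subtract 4 both sides. So sub: x = 8.

Answer: x ∈ {8}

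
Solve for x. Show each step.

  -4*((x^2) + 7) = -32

Step 1. [-4*((x^2) + 7) = -32] -4·(inner) — divide through by -4, so div: (x^2) + 7 = 8.
Step 2. [(x^2) + 7 = 8] +7 is outermost — subtract 7 both sides, so sub: x^2 = 1.
Step 3. [x^2 = 1] √ both sides: 1 ≥ 0 gives two branches, so sqrt: x = 1 or -1.

Answer: x ∈ {-1, 1}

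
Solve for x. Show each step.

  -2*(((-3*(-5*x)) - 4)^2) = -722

Step 1. [-2*(((-3*(-5*x)) - 4)^2) = -722] LHS = -2·(…); ÷-2 both sides ⇒ div: ((-3*(-5*x)) - 4)^2 = 361.
Step 2. [((-3*(-5*x)) - 4)^2 = 361] LHS squared, RHS 361 ≥ 0: apply √ (±). So sqrt: (-3*(-5*x)) - 4 = 19 or -19.
Step 3. [(-3*(-5*x)) - 4 = 19 or -19] add 4: x sits inside (… - 4) ⇒ sub: -3*(-5*x) = 23 or -15.
Step 4. [-3*(-5*x) = 23 or -15] leading coefficient -3: divide by -3. So div: -5*x = -23/3 or 5.
Step 5. [-5*x = -23/3 or 5] LHS = -5·(…); ÷-5 both sides. So div: x = 23/15 or -1.

Answer: x ∈ {-1, 23/15}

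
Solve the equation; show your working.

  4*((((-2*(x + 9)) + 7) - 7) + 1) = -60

Step 1. [4*((((-2*(x + 9)) + 7) - 7) + 1) = -60] 4 out front; divide by 4, so div: (((-2*(x + 9)) + 7) - 7) + 1 = -15.
Step 2. [(((-2*(x + 9)) + 7) - 7) + 1 = -15] subtract 1: x sits inside (… + 1). So sub: ((-2*(x + 9)) + 7) - 7 = -16.
Step 3. [((-2*(x + 9)) + 7) - 7 = -16] peel the -7: add 7 from each side. So sub: (-2*(x + 9)) + 7 = -9.
Step 4. [(-2*(x + 9)) + 7 = -9] subtract 7: x sits inside (… + 7). So sub: -2*(x + 9) = -16.
Step 5. [-2*(x + 9) = -16] leading coefficient -2: divide by -2, so div: x + 9 = 8.
Step 6. [x + 9 = 8] the outer +9 inverts by subtracting 9. So sub: x = -1.

Answer: x ∈ {-1}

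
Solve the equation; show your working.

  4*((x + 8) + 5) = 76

Step 1. [4*((x + 8) + 5) = 76] 4 out front; divide by 4 ⇒ div: (x + 8) + 5 = 19.
Step 2. [(x + 8) + 5 = 19] subtract 5: x sits inside (… + 5) ⇒ sub: x + 8 = 14.
Step 3. [x + 8 = 14] subtract 8: x sits inside (… + 8), so sub: x = 6.

Answer: x ∈ {6}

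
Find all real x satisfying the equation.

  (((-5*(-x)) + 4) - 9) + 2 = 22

Step 1. [(((-5*(-x)) + 4) - 9) + 2 = 22] +2 is outermost — subtract 2 both sides, so sub: ((-5*(-x)) + 4) - 9 = 20.
Step 2. [((-5*(-x)) + 4) - 9 = 20] peel the -9: add 9 from each side. So sub: (-5*(-x)) + 4 = 29.
Step 3. [(-5*(-x)) + 4 = 29] 4 comes off first (subtract 4) ⇒ sub: -5*(-x) = 25.
Step 4. [-5*(-x) = 25] divide by the outer -5 ⇒ div: -x = -5.
Step 5. [-x = -5] LHS negated; negate both sides, so neg: x = 5.

Answer: x ∈ {5}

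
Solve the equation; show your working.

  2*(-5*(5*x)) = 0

Step 1. [2*(-5*(5*x)) = 0] divide by the outer 2, so div: -5*(5*x) = 0.
Step 2. [-5*(5*x) = 0] leading coefficient -5: divide by -5. So div: 5*x = 0.
Step 3. [5*x = 0] 5·(inner) — divide through by 5. So div: x = 0.

Answer: x ∈ {0}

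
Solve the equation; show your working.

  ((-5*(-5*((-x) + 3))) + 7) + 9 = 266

Step 1. [((-5*(-5*((-x) + 3))) + 7) + 9 = 266] 9 comes off first (subtract 9) ⇒ sub: (-5*(-5*((-x) + 3))) + 7 = 257.
Step 2. [(-5*(-5*((-x) + 3))) + 7 = 257] the outer +7 inverts by subtracting 7. So sub: -5*(-5*((-x) + 3)) = 250.
Step 3. [-5*(-5*((-x) + 3)) = 250] divide by the outer -5, so div: -5*((-x) + 3) = -50.
Step 4. [-5*((-x) + 3) = -50] divide by the outer -5. So div: (-x) + 3 = 10.
Step 5. [(-x) + 3 = 10] the outer +3 inverts by subtracting 3. So sub: -x = 7.
Step 6. [-x = 7] leading − — multiply by −1. So neg: x = -7.

Answer: x ∈ {-7}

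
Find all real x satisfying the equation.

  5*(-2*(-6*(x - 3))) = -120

Step 1. [5*(-2*(-6*(x - 3))) = -120] leading coefficient 5: divide by 5 ⇒ div: -2*(-6*(x - 3)) = -24.
Step 2. [-2*(-6*(x - 3)) = -24] divide by the outer -2. So div: -6*(x - 3) = 12.
Step 3. [-6*(x - 3) = 12] -6·(inner) — divide through by -6. So div: x - 3 = -2.
Step 4. [x - 3 = -2] the outer -3 inverts by adding 3 ⇒ sub: x = 1.

Answer: x ∈ {1}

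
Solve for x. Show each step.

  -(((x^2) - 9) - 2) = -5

Step 1. [-(((x^2) - 9) - 2) = -5] leading − — multiply by −1, so neg: ((x^2) - 9) - 2 = 5.
Step 2. [((x^2) - 9) - 2 = 5] the outer -2 inverts by adding 2 ⇒ sub: (x^2) - 9 = 7.
Step 3. [(x^2) - 9 = 7] add 9: x sits inside (… - 9), so sub: x^2 = 16.
Step 4. [x^2 = 16] √ both sides: 16 ≥ 0 gives two branches. So sqrt: x = 4 or -4.

Answer: x ∈ {-4, 4}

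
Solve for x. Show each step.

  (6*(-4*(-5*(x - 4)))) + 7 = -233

Step 1. [(6*(-4*(-5*(x - 4)))) + 7 = -233] subtract 7: x sits inside (… + 7), so sub: 6*(-4*(-5*(x - 4))) = -240.
Step 2. [6*(-4*(-5*(x - 4))) = -240] LHS = 6·(…); ÷6 both sides. So div: -4*(-5*(x - 4)) = -40.
Step 3. [-4*(-5*(x - 4)) = -40] leading coefficient -4: divide by -4. So div: -5*(x - 4) = 10.
Step 4. [-5*(x - 4) = 10] -5 out front; divide by -5 ⇒ div: x - 4 = -2.
Step 5. [x - 4 = -2] peel the -4: add 4 from each side ⇒ sub: x = 2.

Answer: x ∈ {2}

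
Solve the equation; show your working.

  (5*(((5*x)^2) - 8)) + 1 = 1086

Step 1. [(5*(((5*x)^2) - 8)) + 1 = 1086] +1 is outermost — subtract 1 both sides, so sub: 5*(((5*x)^2) - 8) = 1085.
Step 2. [5*(((5*x)^2) - 8) = 1085] 5·(inner) — divide through by 5, so div: ((5*x)^2) - 8 = 217.
Step 3. [((5*x)^2) - 8 = 217] -8 is outermost — add 8 both sides. So sub: (5*x)^2 = 225.
Step 4. [(5*x)^2 = 225] LHS squared, RHS 225 ≥ 0: apply √ (±) ⇒ sqrt: 5*x = 15 or -15.
Step 5. [5*x = 15 or -15] divide by the outer 5, so div: x = 3 or -3.

Answer: x ∈ {-3, 3}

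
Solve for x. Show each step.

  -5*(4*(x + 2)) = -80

Step 1. [-5*(4*(x + 2)) = -80] leading coefficient -5: divide by -5, so div: 4*(x + 2) = 16.
Step 2. [4*(x + 2) = 16] 4·(inner) — divide through by 4 ⇒ div: x + 2 = 4.
Step 3. [x + 2 = 4] +2 is outermost — subtract 2 both sides. So sub: x = 2.

Answer: x ∈ {2}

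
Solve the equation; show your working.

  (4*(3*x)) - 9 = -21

Step 1. [(4*(3*x)) - 9 = -21] the outer -9 inverts by adding 9. So sub: 4*(3*x) = -12.
Step 2. [4*(3*x) = -12] 4 out front; divide by 4 ⇒ div: 3*x = -3.
Step 3. [3*x = -3] 3·(inner) — divide through by 3, so div: x = -1.

Answer: x ∈ {-1}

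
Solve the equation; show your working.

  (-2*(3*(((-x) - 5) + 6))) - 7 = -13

Step 1. [(-2*(3*(((-x) - 5) + 6))) - 7 = -13] peel the -7: add 7 from each side. So sub: -2*(3*(((-x) - 5) + 6)) = -6.
Step 2. [-2*(3*(((-x) - 5) + 6)) = -6] -2 out front; divide by -2. So div: 3*(((-x) - 5) + 6) = 3.
Step 3. [3*(((-x) - 5) + 6) = 3] divide by the outer 3. So div: ((-x) - 5) + 6 = 1.
Step 4. [((-x) - 5) + 6 = 1] 6 comes off first (subtract 6). So sub: (-x) - 5 = -5.
Step 5. [(-x) - 5 = -5] add 5: x sits inside (… - 5), so sub: -x = 0.
Step 6. [-x = 0] leading − — multiply by −1. So neg: x = 0.

Answer: x ∈ {0}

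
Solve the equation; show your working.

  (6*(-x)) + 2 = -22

Step 1. [(6*(-x)) + 2 = -22] the outer +2 inverts by subtracting 2. So sub: 6*(-x) = -24.
Step 2. [6*(-x) = -24] 6 out front; divide by 6 ⇒ div: -x = -4.
Step 3. [-x = -4] flip signs both sides, so neg: x = 4.

Answer: x ∈ {4}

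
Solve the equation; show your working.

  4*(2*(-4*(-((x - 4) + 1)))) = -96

Step 1. [4*(2*(-4*(-((x - 4) + 1)))) = -96] 4 out front; divide by 4 ⇒ div: 2*(-4*(-((x - 4) + 1))) = -24.
Step 2. [2*(-4*(-((x - 4) + 1))) = -24] leading coefficient 2: divide by 2. So div: -4*(-((x - 4) + 1)) = -12.
Step 3. [-4*(-((x - 4) + 1)) = -12] LHS = -4·(…); ÷-4 both sides ⇒ div: -((x - 4) + 1) = 3.
Step 4. [-((x - 4) + 1) = 3] flip signs both sides, so neg: (x - 4) + 1 = -3.
Step 5. [(x - 4) + 1 = -3] subtract 1: x sits inside (… + 1) ⇒ sub: x - 4 = -4.
Step 6. [x - 4 = -4] -4 is outermost — add 4 both sides. So sub: x = 0.

Answer: x ∈ {0}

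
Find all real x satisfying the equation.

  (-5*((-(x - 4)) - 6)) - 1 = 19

Step 1. [(-5*((-(x - 4)) - 6)) - 1 = 19] add 1: x sits inside (… - 1). So sub: -5*((-(x - 4)) - 6) = 20.
Step 2. [-5*((-(x - 4)) - 6) = 20] -5 out front; divide by -5, so div: (-(x - 4)) - 6 = -4.
Step 3. [(-(x - 4)) - 6 = -4] 6 comes off first (add 6). So sub: -(x - 4) = 2.
Step 4. [-(x - 4) = 2] LHS negated; negate both sides, so neg: x - 4 = -2.
Step 5. [x - 4 = -2] peel the -4: add 4 from each side ⇒ sub: x = 2.

Answer: x ∈ {2}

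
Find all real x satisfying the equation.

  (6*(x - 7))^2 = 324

Step 1. [(6*(x - 7))^2 = 324] √ both sides: 324 ≥ 0 gives two branches, so sqrt: 6*(x - 7) = 18 or -18.
Step 2. [6*(x - 7) = 18 or -18] leading coefficient 6: divide by 6, so div: x - 7 = 3 or -3.
Step 3. [x - 7 = 3 or -3] the outer -7 inverts by adding 7, so sub: x = 10 or 4.

Answer: x ∈ {4, 10}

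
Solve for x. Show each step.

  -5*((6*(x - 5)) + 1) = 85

Step 1. [-5*((6*(x - 5)) + 1) = 85] -5·(inner) — divide through by -5 ⇒ div: (6*(x - 5)) + 1 = -17.
Step 2. [(6*(x - 5)) + 1 = -17] +1 is outermost — subtract 1 both sides ⇒ sub: 6*(x - 5) = -18.
Step 3. [6*(x - 5) = -18] 6·(inner) — divide through by 6, so div: x - 5 = -3.
Step 4. [x - 5 = -3] 5 comes off first (add 5). So sub: x = 2.

Answer: x ∈ {2}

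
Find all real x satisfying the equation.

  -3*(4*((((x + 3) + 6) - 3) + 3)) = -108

Step 1. [-3*(4*((((x + 3) + 6) - 3) + 3)) = -108] leading coefficient -3: divide by -3, so div: 4*((((x + 3) + 6) - 3) + 3) = 36.
Step 2. [4*((((x + 3) + 6) - 3) + 3) = 36] LHS = 4·(…); ÷4 both sides, so div: (((x + 3) + 6) - 3) + 3 = 9.
Step 3. [(((x + 3) + 6) - 3) + 3 = 9] the outer +3 inverts by subtracting 3, so sub: ((x + 3) + 6) - 3 = 6.
Step 4. [((x + 3) + 6) - 3 = 6] 3 comes off first (add 3), so sub: (x + 3) + 6 = 9.
Step 5. [(x + 3) + 6 = 9] the outer +6 inverts by subtracting 6 ⇒ sub: x + 3 = 3.
Step 6. [x + 3 = 3] subtract 3: x sits inside (… + 3) ⇒ sub: x = 0.

Answer: x ∈ {0}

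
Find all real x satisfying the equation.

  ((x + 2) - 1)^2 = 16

Step 1. [((x + 2) - 1)^2 = 16] 16 ≥ 0, LHS is (·)² — take ±√ ⇒ sqrt: (x + 2) - 1 = 4 or -4.
Step 2. [(x + 2) - 1 = 4 or -4] 1 comes off first (add 1). So sub: x + 2 = 5 or -3.
Step 3. [x + 2 = 5 or -3] subtract 2: x sits inside (… + 2) ⇒ sub: x = 3 or -5.

Answer: x ∈ {-5, 3}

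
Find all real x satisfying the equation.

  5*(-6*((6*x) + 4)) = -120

Step 1. [5*(-6*((6*x) + 4)) = -120] leading coefficient 5: divide by 5, so div: -6*((6*x) + 4) = -24.
Step 2. [-6*((6*x) + 4) = -24] leading coefficient -6: divide by -6, so div: (6*x) + 4 = 4.
Step 3. [(6*x) + 4 = 4] 4 comes off first (subtract 4) ⇒ sub: 6*x = 0.
Step 4. [6*x = 0] divide by the outer 6. So div: x = 0.

Answer: x ∈ {0}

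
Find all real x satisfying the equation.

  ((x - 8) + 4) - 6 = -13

Step 1. [((x - 8) + 4) - 6 = -13] 6 comes off first (add 6) ⇒ sub: (x - 8) + 4 = -7.
Step 2. [(x - 8) + 4 = -7] +4 is outermost — subtract 4 both sides ⇒ sub: x - 8 = -11.
Step 3. [x - 8 = -11] the outer -8 inverts by adding 8, so sub: x = -3.

Answer: x ∈ {-3}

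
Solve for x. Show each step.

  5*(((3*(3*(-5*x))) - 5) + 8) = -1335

Step 1. [5*(((3*(3*(-5*x))) - 5) + 8) = -1335] LHS = 5·(…); ÷5 both sides, so div: ((3*(3*(-5*x))) - 5) + 8 = -267.
Step 2. [((3*(3*(-5*x))) - 5) + 8 = -267] the outer +8 inverts by subtracting 8. So sub: (3*(3*(-5*x))) - 5 = -275.
Step 3. [(3*(3*(-5*x))) - 5 = -275] add 5: x sits inside (… - 5). So sub: 3*(3*(-5*x)) = -270.
Step 4. [3*(3*(-5*x)) = -270] LHS = 3·(…); ÷3 both sides ⇒ div: 3*(-5*x) = -90.
Step 5. [3*(-5*x) = -90] 3 out front; divide by 3. So div: -5*x = -30.
Step 6. [-5*x = -30] -5 out front; divide by -5, so div: x = 6.

Answer: x ∈ {6}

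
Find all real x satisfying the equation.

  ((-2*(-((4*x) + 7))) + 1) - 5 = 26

Step 1. [((-2*(-((4*x) + 7))) + 1) - 5 = 26] add 5: x sits inside (… - 5) ⇒ sub: (-2*(-((4*x) + 7))) + 1 = 31.
Step 2. [(-2*(-((4*x) + 7))) + 1 = 31] the outer +1 inverts by subtracting 1. So sub: -2*(-((4*x) + 7)) = 30.
Step 3. [-2*(-((4*x) + 7)) = 30] divide by the outer -2 ⇒ div: -((4*x) + 7) = -15.
Step 4. [-((4*x) + 7) = -15] flip signs both sides ⇒ neg: (4*x) + 7 = 15.
Step 5. [(4*x) + 7 = 15] 7 comes off first (subtract 7) ⇒ sub: 4*x = 8.
Step 6. [4*x = 8] leading coefficient 4: divide by 4. So div: x = 2.

Answer: x ∈ {2}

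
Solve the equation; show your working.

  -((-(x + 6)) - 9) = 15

Step 1. [-((-(x + 6)) - 9) = 15] flip signs both sides. So neg: (-(x + 6)) - 9 = -15.
Step 2. [(-(x + 6)) - 9 = -15] peel the -9: add 9 from each side ⇒ sub: -(x + 6) = -6.
Step 3. [-(x + 6) = -6] leading − — multiply by −1, so neg: x + 6 = 6.
Step 4. [x + 6 = 6] subtract 6: x sits inside (… + 6), so sub: x = 0.

Answer: x ∈ {0}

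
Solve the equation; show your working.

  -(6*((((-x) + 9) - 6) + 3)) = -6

Step 1. [-(6*((((-x) + 9) - 6) + 3)) = -6] flip signs both sides ⇒ neg: 6*((((-x) + 9) - 6) + 3) = 6.
Step 2. [6*((((-x) + 9) - 6) + 3) = 6] 6 out front; divide by 6. So div: (((-x) + 9) - 6) + 3 = 1.
Step 3. [(((-x) + 9) - 6) + 3 = 1] the outer +3 inverts by subtracting 3 ⇒ sub: ((-x) + 9) - 6 = -2.
Step 4. [((-x) + 9) - 6 = -2] peel the -6: add 6 from each side ⇒ sub: (-x) + 9 = 4.
Step 5. [(-x) + 9 = 4] peel the +9: subtract 9 from each side, so sub: -x = -5.
Step 6. [-x = -5] LHS negated; negate both sides, so neg: x = 5.

Answer: x ∈ {5}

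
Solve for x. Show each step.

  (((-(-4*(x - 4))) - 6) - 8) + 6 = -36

Step 1. [(((-(-4*(x - 4))) - 6) - 8) + 6 = -36] peel the +6: subtract 6 from each side, so sub: ((-(-4*(x - 4))) - 6) - 8 = -42.
Step 2. [((-(-4*(x - 4))) - 6) - 8 = -42] the outer -8 inverts by adding 8, so sub: (-(-4*(x - 4))) - 6 = -34.
Step 3. [(-(-4*(x - 4))) - 6 = -34] the outer -6 inverts by adding 6 ⇒ sub: -(-4*(x - 4)) = -28.
Step 4. [-(-4*(x - 4)) = -28] flip signs both sides, so neg: -4*(x - 4) = 28.
Step 5. [-4*(x - 4) = 28] -4·(inner) — divide through by -4. So div: x - 4 = -7.
Step 6. [x - 4 = -7] add 4: x sits inside (… - 4). So sub: x = -3.

Answer: x ∈ {-3}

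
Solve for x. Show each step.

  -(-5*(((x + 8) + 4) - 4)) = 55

Step 1. [-(-5*(((x + 8) + 4) - 4)) = 55] LHS negated; negate both sides ⇒ neg: -5*(((x + 8) + 4) - 4) = -55.
Step 2. [-5*(((x + 8) + 4) - 4) = -55] -5 out front; divide by -5. So div: ((x + 8) + 4) - 4 = 11.
Step 3. [((x + 8) + 4) - 4 = 11] the outer -4 inverts by adding 4. So sub: (x + 8) + 4 = 15.
Step 4. [(x + 8) + 4 = 15] 4 comes off first (subtract 4) ⇒ sub: x + 8 = 11.
Step 5. [x + 8 = 11] the outer +8 inverts by subtracting 8. So sub: x = 3.

Answer: x ∈ {3}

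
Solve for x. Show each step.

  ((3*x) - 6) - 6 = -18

Step 1. [((3*x) - 6) - 6 = -18] peel the -6: add 6 from each side. So sub: (3*x) - 6 = -12.
Step 2. [(3*x) - 6 = -12] 3 | LHS and 3 | -12: pull 3 out ⇒ factor: x - 2 = -4.
Step 3. [x - 2 = -4] -2 is outermost — add 2 both sides. So sub: x = -2.

Answer: x ∈ {-2}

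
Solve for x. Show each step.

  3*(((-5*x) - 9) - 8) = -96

Step 1. [3*(((-5*x) - 9) - 8) = -96] leading coefficient 3: divide by 3. So div: ((-5*x) - 9) - 8 = -32.
Step 2. [((-5*x) - 9) - 8 = -32] peel the -8: add 8 from each side ⇒ sub: (-5*x) - 9 = -24.
Step 3. [(-5*x) - 9 = -24] peel the -9: add 9 from each side, so sub: -5*x = -15.
Step 4. [-5*x = -15] LHS = -5·(…); ÷-5 both sides ⇒ div: x = 3.

Answer: x ∈ {3}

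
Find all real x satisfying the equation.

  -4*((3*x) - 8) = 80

Step 1. [-4*((3*x) - 8) = 80] -4·(inner) — divide through by -4, so div: (3*x) - 8 = -20.
Step 2. [(3*x) - 8 = -20] 8 comes off first (add 8) ⇒ sub: 3*x = -12.
Step 3. [3*x = -12] LHS = 3·(…); ÷3 both sides. So div: x = -4.

Answer: x ∈ {-4}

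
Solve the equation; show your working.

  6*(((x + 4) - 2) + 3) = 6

Step 1. [6*(((x + 4) - 2) + 3) = 6] 6 out front; divide by 6, so div: ((x + 4) - 2) + 3 = 1.
Step 2. [((x + 4) - 2) + 3 = 1] subtract 3: x sits inside (… + 3) ⇒ sub: (x + 4) - 2 = -2.
Step 3. [(x + 4) - 2 = -2] -2 is outermost — add 2 both sides, so sub: x + 4 = 0.
Step 4. [x + 4 = 0] subtract 4: x sits inside (… + 4), so sub: x = -4.

Answer: x ∈ {-4}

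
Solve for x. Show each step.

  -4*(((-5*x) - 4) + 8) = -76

Step 1. [-4*(((-5*x) - 4) + 8) = -76] divide by the outer -4. So div: ((-5*x) - 4) + 8 = 19.
Step 2. [((-5*x) - 4) + 8 = 19] the outer +8 inverts by subtracting 8 ⇒ sub: (-5*x) - 4 = 11.
Step 3. [(-5*x) - 4 = 11] the outer -4 inverts by adding 4. So sub: -5*x = 15.
Step 4. [-5*x = 15] leading coefficient -5: divide by -5 ⇒ div: x = -3.

Answer: x ∈ {-3}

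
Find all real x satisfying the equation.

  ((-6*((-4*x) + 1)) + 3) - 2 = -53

Step 1. [((-6*((-4*x) + 1)) + 3) - 2 = -53] the outer -2 inverts by adding 2. So sub: (-6*((-4*x) + 1)) + 3 = -51.
Step 2. [(-6*((-4*x) + 1)) + 3 = -51] +3 is outermost — subtract 3 both sides ⇒ sub: -6*((-4*x) + 1) = -54.
Step 3. [-6*((-4*x) + 1) = -54] LHS = -6·(…); ÷-6 both sides ⇒ div: (-4*x) + 1 = 9.
Step 4. [(-4*x) + 1 = 9] +1 is outermost — subtract 1 both sides, so sub: -4*x = 8.
Step 5. [-4*x = 8] -4 out front; divide by -4 ⇒ div: x = -2.

Answer: x ∈ {-2}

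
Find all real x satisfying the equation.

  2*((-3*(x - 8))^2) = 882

Step 1. [2*((-3*(x - 8))^2) = 882] LHS = 2·(…); ÷2 both sides. So div: (-3*(x - 8))^2 = 441.
Step 2. [(-3*(x - 8))^2 = 441] 441 ≥ 0, LHS is (·)² — take ±√ ⇒ sqrt: -3*(x - 8) = 21 or -21.
Step 3. [-3*(x - 8) = 21 or -21] LHS = -3·(…); ÷-3 both sides ⇒ div: x - 8 = -7 or 7.
Step 4. [x - 8 = -7 or 7] peel the -8: add 8 from each side. So sub: x = 1 or 15.

Answer: x ∈ {1, 15}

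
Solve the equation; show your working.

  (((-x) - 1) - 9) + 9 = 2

Step 1. [(((-x) - 1) - 9) + 9 = 2] 9 comes off first (subtract 9), so sub: ((-x) - 1) - 9 = -7.
Step 2. [((-x) - 1) - 9 = -7] -9 is outermost — add 9 both sides, so sub: (-x) - 1 = 2.
Step 3. [(-x) - 1 = 2] peel the -1: add 1 from each side, so sub: -x = 3.
Step 4. [-x = 3] flip signs both sides, so neg: x = -3.

Answer: x ∈ {-3}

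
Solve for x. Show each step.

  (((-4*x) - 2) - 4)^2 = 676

Step 1. [(((-4*x) - 2) - 4)^2 = 676] √ both sides: 676 ≥ 0 gives two branches. So sqrt: ((-4*x) - 2) - 4 = 26 or -26.
Step 2. [((-4*x) - 2) - 4 = 26 or -26] add 4: x sits inside (… - 4), so sub: (-4*x) - 2 = 30 or -22.
Step 3. [(-4*x) - 2 = 30 or -22] -2 is outermost — add 2 both sides, so sub: -4*x = 32 or -20.
Step 4. [-4*x = 32 or -20] divide by the outer -4 ⇒ div: x = -8 or 5.

Answer: x ∈ {-8, 5}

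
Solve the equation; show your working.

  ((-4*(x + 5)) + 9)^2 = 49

Step 1. [((-4*(x + 5)) + 9)^2 = 49] LHS squared, RHS 49 ≥ 0: apply √ (±), so sqrt: (-4*(x + 5)) + 9 = 7 or -7.
Step 2. [(-4*(x + 5)) + 9 = 7 or -7] 9 comes off first (subtract 9), so sub: -4*(x + 5) = -2 or -16.
Step 3. [-4*(x + 5) = -2 or -16] -4·(inner) — divide through by -4, so div: x + 5 = 1/2 or 4.
Step 4. [x + 5 = 1/2 or 4] the outer +5 inverts by subtracting 5 ⇒ sub: x = -9/2 or -1.

Answer: x ∈ {-9/2, -1}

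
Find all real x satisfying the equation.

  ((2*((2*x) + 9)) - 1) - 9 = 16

Step 1. [((2*((2*x) + 9)) - 1) - 9 = 16] peel the -9: add 9 from each side ⇒ sub: (2*((2*x) + 9)) - 1 = 25.
Step 2. [(2*((2*x) + 9)) - 1 = 25] peel the -1: add 1 from each side ⇒ sub: 2*((2*x) + 9) = 26.
Step 3. [2*((2*x) + 9) = 26] leading coefficient 2: divide by 2. So div: (2*x) + 9 = 13.
Step 4. [(2*x) + 9 = 13] subtract 9: x sits inside (… + 9) ⇒ sub: 2*x = 4.
Step 5. [2*x = 4] 2·(inner) — divide through by 2, so div: x = 2.

Answer: x ∈ {2}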